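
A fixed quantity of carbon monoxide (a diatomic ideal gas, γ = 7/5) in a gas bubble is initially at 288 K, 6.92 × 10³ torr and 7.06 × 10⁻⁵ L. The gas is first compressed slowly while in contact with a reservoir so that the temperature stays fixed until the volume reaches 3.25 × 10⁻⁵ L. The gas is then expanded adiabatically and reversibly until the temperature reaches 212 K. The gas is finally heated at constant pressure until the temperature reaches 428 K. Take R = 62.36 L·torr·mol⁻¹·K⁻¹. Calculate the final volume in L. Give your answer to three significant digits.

V₄ ≈ 0.000141 L

Isothermal, so P V is constant: T₂ = T₁; P₂ = P₁·(V₁/V₂) = 1.503e+04 torr.
Adiabatic (γ = 7/5), T V^(γ−1) and P V^γ constant: P₃ = P₂·(T₃/T₂)^(γ/(γ−1)) = 5144 torr; V₃ = V₂·(T₂/T₃)^(1/(γ−1)) = 6.991e-05 L.
Isobaric, so V/T is constant: P₄ = P₃; V₄ = V₃·(T₄/T₃) = 0.0001411 L.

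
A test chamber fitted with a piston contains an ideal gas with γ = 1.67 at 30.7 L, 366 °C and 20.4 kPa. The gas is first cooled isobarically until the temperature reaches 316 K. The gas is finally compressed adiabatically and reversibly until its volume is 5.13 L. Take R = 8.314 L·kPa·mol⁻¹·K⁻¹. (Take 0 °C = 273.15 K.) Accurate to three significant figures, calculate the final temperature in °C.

T₃ ≈ 380 °C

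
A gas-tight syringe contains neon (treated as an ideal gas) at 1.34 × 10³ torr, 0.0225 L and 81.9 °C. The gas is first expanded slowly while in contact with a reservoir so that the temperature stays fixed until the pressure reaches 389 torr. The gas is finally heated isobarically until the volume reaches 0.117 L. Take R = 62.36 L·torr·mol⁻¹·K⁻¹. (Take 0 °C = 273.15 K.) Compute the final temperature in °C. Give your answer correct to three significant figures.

T₃ ≈ 263 °C

Convert: T₁ = 355.0 K.
Isothermal, so P V is constant: T₂ = T₁; V₂ = V₁·(P₁/P₂) = 0.07751 L.
P constant ⇒ V ∝ T: P₃ = P₂; T₃ = T₂·(V₃/V₂) = 536.0 K.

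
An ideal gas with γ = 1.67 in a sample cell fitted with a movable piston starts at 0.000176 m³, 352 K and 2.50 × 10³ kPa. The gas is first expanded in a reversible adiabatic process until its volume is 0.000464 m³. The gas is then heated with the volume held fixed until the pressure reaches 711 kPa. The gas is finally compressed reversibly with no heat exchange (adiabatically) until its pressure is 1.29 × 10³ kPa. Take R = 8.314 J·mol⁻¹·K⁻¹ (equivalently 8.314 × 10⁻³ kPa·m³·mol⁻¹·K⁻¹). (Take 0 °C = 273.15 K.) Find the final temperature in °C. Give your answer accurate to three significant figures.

T₄ ≈ 62.0 °C

Reversible adiabatic, γ = 1.67: T₂ = T₁·(V₁/V₂)^(γ−1) = 183.9 K; P₂ = P₁·(V₁/V₂)^γ = 495.3 kPa.
Isochoric, so P/T is constant: V₃ = V₂; T₃ = T₂·(P₃/P₂) = 263.9 K.
Adiabatic (γ = 1.67), T V^(γ−1) and P V^γ constant: T₄ = T₃·(P₄/P₃)^((γ−1)/γ) = 335.2 K; V₄ = V₃·(P₃/P₄)^(1/γ) = 0.0003248 m³.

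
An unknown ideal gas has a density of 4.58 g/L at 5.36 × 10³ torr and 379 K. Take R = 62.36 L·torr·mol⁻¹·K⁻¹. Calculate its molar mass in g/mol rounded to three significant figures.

M ≈ 20.2 g/mol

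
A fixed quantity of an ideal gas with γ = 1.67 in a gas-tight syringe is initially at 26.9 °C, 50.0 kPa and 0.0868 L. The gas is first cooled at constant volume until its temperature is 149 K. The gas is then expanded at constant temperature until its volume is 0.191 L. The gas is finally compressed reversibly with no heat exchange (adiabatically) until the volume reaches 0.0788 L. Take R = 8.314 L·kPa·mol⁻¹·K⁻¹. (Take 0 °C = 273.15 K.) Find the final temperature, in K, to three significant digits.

Convert: T₁ = 300.0 K.
Isochoric, so P/T is constant: V₂ = V₁; P₂ = P₁·(T₂/T₁) = 24.83 kPa.
Isothermal, so P V is constant: T₃ = T₂; P₃ = P₂·(V₂/V₃) = 11.28 kPa.
Reversible adiabatic, γ = 1.67: T₄ = T₃·(V₃/V₄)^(γ−1) = 269.7 K; P₄ = P₃·(V₃/V₄)^γ = 49.50 kPa.

T₄ ≈ 270 K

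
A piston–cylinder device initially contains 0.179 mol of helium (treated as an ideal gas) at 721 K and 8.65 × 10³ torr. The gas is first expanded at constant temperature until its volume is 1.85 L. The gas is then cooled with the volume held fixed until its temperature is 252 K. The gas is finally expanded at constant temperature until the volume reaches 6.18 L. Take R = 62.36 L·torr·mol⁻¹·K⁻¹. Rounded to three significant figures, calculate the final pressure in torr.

P₄ ≈ 455 torr

From PV = nRT: V₁ = nRT₁/P₁ = 0.9304 L.
Isothermal, so P V is constant: T₂ = T₁; P₂ = P₁·(V₁/V₂) = 4350 torr.
V constant ⇒ P ∝ T: V₃ = V₂; P₃ = P₂·(T₃/T₂) = 1521 torr.
Isothermal, so P V is constant: T₄ = T₃; P₄ = P₃·(V₃/V₄) = 455.2 torr.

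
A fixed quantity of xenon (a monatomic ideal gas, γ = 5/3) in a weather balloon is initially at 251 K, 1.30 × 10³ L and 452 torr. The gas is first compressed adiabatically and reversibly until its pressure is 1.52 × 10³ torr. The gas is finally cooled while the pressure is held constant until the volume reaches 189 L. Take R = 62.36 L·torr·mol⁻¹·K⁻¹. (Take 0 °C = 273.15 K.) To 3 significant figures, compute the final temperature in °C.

Adiabatic (γ = 5/3), T V^(γ−1) and P V^γ constant: T₂ = T₁·(P₂/P₁)^((γ−1)/γ) = 407.7 K; V₂ = V₁·(P₁/P₂)^(1/γ) = 627.9 L.
P constant ⇒ V ∝ T: P₃ = P₂; T₃ = T₂·(V₃/V₂) = 122.7 K.

T₃ ≈ -150 °C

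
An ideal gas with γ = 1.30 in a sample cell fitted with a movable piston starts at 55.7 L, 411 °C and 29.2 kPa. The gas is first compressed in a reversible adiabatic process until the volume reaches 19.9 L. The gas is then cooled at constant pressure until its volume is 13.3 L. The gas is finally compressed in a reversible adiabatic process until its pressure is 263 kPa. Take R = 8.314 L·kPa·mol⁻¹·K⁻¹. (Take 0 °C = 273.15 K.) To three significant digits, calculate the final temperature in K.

Convert: T₁ = 684.1 K.
Reversible adiabatic, γ = 1.30: T₂ = T₁·(V₁/V₂)^(γ−1) = 931.6 K; P₂ = P₁·(V₁/V₂)^γ = 111.3 kPa.
Isobaric, so V/T is constant: P₃ = P₂; T₃ = T₂·(V₃/V₂) = 622.7 K.
Reversible adiabatic, γ = 1.30: T₄ = T₃·(P₄/P₃)^((γ−1)/γ) = 759.3 K; V₄ = V₃·(P₃/P₄)^(1/γ) = 6.864 L.

T₄ ≈ 759 K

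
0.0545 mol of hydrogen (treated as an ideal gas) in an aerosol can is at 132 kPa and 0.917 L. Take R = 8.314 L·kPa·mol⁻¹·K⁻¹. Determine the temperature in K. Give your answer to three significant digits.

PV = nRT ⇒ T = PV/(nR) = (132 × 0.917) / (0.0545 × 8.314)

T ≈ 267 K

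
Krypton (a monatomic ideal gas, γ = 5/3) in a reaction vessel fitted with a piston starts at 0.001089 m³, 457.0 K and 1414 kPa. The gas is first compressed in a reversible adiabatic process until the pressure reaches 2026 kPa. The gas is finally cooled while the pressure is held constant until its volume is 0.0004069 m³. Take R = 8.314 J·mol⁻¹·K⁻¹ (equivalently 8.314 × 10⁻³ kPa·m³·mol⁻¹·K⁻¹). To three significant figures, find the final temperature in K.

Adiabatic (γ = 5/3), T V^(γ−1) and P V^γ constant: T₂ = T₁·(P₂/P₁)^((γ−1)/γ) = 527.7 K; V₂ = V₁·(P₁/P₂)^(1/γ) = 0.0008776 m³.
Isobaric, so V/T is constant: P₃ = P₂; T₃ = T₂·(V₃/V₂) = 244.7 K.

T₃ ≈ 245 K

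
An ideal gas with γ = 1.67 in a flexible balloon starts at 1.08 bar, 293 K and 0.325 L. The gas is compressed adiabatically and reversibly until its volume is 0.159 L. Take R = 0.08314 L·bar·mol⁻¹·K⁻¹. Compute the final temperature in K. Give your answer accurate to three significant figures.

Reversible adiabatic, γ = 1.67: T₂ = T₁·(V₁/V₂)^(γ−1) = 473.0 K; P₂ = P₁·(V₁/V₂)^γ = 3.564 bar.

T₂ ≈ 473 K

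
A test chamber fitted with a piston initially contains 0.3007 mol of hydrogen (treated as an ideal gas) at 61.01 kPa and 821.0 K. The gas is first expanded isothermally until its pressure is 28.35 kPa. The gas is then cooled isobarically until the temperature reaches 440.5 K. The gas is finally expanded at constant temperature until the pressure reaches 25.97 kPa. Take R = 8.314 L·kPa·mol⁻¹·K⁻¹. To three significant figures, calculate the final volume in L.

From PV = nRT: V₁ = nRT₁/P₁ = 33.64 L.
T constant ⇒ Boyle's law P V = const: T₂ = T₁; V₂ = V₁·(P₁/P₂) = 72.40 L.
Isobaric, so V/T is constant: P₃ = P₂; V₃ = V₂·(T₃/T₂) = 38.85 L.
T constant ⇒ Boyle's law P V = const: T₄ = T₃; V₄ = V₃·(P₃/P₄) = 42.41 L.

V₄ ≈ 42.4 L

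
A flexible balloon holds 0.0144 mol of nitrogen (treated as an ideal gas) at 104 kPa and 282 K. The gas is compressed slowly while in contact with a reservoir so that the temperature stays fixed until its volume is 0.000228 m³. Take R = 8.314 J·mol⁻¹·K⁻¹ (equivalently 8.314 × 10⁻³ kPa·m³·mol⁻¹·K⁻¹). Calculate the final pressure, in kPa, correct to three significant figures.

P₂ ≈ 148 kPa

From PV = nRT: V₁ = nRT₁/P₁ = 0.0003246 m³.
Isothermal, so P V is constant: T₂ = T₁; P₂ = P₁·(V₁/V₂) = 148.1 kPa.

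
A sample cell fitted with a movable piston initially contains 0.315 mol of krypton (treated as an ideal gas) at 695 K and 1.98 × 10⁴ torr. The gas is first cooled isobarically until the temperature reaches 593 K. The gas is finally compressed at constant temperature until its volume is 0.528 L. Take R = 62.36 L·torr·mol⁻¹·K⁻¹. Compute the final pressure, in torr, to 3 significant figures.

From PV = nRT: V₁ = nRT₁/P₁ = 0.6895 L.
P constant ⇒ V ∝ T: P₂ = P₁; V₂ = V₁·(T₂/T₁) = 0.5883 L.
T constant ⇒ Boyle's law P V = const: T₃ = T₂; P₃ = P₂·(V₂/V₃) = 2.206e+04 torr.

P₃ ≈ 2.21e+04 torr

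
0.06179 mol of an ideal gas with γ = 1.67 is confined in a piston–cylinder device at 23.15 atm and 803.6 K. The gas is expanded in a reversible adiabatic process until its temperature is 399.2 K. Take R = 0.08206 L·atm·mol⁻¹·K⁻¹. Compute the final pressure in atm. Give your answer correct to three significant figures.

P₂ ≈ 4.05 atm

From PV = nRT: V₁ = nRT₁/P₁ = 0.1760 L.
Adiabatic (γ = 1.67), T V^(γ−1) and P V^γ constant: P₂ = P₁·(T₂/T₁)^(γ/(γ−1)) = 4.048 atm; V₂ = V₁·(T₁/T₂)^(1/(γ−1)) = 0.5001 L.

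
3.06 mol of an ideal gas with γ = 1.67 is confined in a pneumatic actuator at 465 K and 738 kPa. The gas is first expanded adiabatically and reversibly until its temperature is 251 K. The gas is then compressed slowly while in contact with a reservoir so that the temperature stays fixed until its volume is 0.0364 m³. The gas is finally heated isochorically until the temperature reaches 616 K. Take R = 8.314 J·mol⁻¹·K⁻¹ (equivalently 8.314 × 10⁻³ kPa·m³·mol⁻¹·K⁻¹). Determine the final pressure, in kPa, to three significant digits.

From PV = nRT: V₁ = nRT₁/P₁ = 0.01603 m³.
Adiabatic (γ = 1.67), T V^(γ−1) and P V^γ constant: P₂ = P₁·(T₂/T₁)^(γ/(γ−1)) = 158.7 kPa; V₂ = V₁·(T₁/T₂)^(1/(γ−1)) = 0.04023 m³.
T constant ⇒ Boyle's law P V = const: T₃ = T₂; P₃ = P₂·(V₂/V₃) = 175.4 kPa.
V constant ⇒ P ∝ T: V₄ = V₃; P₄ = P₃·(T₄/T₃) = 430.5 kPa.

P₄ ≈ 431 kPa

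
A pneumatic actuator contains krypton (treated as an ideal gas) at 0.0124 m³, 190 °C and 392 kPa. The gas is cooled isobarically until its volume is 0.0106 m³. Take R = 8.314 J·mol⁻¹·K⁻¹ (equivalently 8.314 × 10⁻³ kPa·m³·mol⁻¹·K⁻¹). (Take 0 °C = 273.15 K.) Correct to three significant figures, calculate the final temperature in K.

Convert: T₁ = 463.1 K.
P constant ⇒ V ∝ T: P₂ = P₁; T₂ = T₁·(V₂/V₁) = 395.9 K.

T₂ ≈ 396 K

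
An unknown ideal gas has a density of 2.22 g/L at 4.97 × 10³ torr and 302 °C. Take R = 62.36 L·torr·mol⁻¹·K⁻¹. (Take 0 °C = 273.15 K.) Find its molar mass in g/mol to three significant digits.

ρ = PM/(RT) ⇒ M = ρRT/P = (2.22 × 62.36 × 575.1) / 4.97e+03

M ≈ 16.0 g/mol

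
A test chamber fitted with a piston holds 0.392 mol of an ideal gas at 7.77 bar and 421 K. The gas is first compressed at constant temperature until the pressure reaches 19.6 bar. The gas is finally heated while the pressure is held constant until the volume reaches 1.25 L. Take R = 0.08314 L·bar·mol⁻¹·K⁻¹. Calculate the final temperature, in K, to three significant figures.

T₃ ≈ 752 K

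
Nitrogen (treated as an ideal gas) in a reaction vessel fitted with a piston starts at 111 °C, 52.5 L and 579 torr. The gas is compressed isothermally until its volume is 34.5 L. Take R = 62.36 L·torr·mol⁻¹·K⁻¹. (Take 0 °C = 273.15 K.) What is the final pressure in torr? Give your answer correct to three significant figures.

P₂ ≈ 881 torr

Convert: T₁ = 384.1 K.
Isothermal, so P V is constant: T₂ = T₁; P₂ = P₁·(V₁/V₂) = 881.1 torr.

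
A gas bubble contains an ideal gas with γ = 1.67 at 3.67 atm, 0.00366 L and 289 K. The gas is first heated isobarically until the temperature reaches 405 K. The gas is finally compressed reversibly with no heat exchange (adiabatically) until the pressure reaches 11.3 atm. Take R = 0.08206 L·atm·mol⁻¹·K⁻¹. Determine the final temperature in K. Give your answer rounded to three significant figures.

P constant ⇒ V ∝ T: P₂ = P₁; V₂ = V₁·(T₂/T₁) = 0.005129 L.
Reversible adiabatic, γ = 1.67: T₃ = T₂·(P₃/P₂)^((γ−1)/γ) = 635.9 K; V₃ = V₂·(P₂/P₃)^(1/γ) = 0.002616 L.

T₃ ≈ 636 K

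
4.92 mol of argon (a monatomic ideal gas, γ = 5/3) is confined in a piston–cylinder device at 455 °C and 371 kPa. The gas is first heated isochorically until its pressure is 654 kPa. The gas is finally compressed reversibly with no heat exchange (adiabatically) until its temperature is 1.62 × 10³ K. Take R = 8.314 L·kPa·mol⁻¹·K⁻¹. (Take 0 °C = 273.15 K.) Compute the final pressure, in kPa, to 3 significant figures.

Convert: T₁ = 728.1 K.
From PV = nRT: V₁ = nRT₁/P₁ = 80.28 L.
V constant ⇒ P ∝ T: V₂ = V₁; T₂ = T₁·(P₂/P₁) = 1284 K.
Reversible adiabatic, γ = 5/3: P₃ = P₂·(T₃/T₂)^(γ/(γ−1)) = 1170 kPa; V₃ = V₂·(T₂/T₃)^(1/(γ−1)) = 56.62 L.

P₃ ≈ 1.17e+03 kPa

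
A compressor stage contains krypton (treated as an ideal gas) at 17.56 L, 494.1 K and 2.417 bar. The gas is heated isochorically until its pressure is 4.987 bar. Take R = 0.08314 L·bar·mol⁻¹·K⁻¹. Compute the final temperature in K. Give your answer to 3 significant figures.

V constant ⇒ P ∝ T: V₂ = V₁; T₂ = T₁·(P₂/P₁) = 1019 K.

T₂ ≈ 1.02e+03 K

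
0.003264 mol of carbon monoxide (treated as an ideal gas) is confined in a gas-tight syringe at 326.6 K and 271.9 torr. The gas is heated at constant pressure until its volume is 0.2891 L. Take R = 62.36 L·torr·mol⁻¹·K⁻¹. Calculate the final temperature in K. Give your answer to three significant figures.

T₂ ≈ 386 K

From PV = nRT: V₁ = nRT₁/P₁ = 0.2445 L.
P constant ⇒ V ∝ T: P₂ = P₁; T₂ = T₁·(V₂/V₁) = 386.2 K.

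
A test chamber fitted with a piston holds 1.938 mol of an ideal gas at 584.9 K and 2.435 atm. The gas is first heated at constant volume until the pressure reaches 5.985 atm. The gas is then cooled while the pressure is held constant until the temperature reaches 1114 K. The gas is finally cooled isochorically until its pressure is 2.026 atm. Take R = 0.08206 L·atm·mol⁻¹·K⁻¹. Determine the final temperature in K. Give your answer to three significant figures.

T₄ ≈ 377 K

From PV = nRT: V₁ = nRT₁/P₁ = 38.20 L.
V constant ⇒ P ∝ T: V₂ = V₁; T₂ = T₁·(P₂/P₁) = 1438 K.
P constant ⇒ V ∝ T: P₃ = P₂; V₃ = V₂·(T₃/T₂) = 29.60 L.
V constant ⇒ P ∝ T: V₄ = V₃; T₄ = T₃·(P₄/P₃) = 377.1 K.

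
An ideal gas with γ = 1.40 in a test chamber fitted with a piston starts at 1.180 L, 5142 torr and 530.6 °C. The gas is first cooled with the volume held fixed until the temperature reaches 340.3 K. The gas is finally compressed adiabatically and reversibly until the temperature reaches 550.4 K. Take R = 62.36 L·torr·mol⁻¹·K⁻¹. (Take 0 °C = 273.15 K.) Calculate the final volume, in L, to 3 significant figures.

Convert: T₁ = 803.8 K.
Isochoric, so P/T is constant: V₂ = V₁; P₂ = P₁·(T₂/T₁) = 2177 torr.
Reversible adiabatic, γ = 1.40: P₃ = P₂·(T₃/T₂)^(γ/(γ−1)) = 1.171e+04 torr; V₃ = V₂·(T₂/T₃)^(1/(γ−1)) = 0.3547 L.

V₃ ≈ 0.355 L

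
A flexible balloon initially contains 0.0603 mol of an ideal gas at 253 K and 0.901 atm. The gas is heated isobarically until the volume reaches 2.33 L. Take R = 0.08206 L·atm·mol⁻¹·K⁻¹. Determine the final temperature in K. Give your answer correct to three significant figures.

T₂ ≈ 424 K

From PV = nRT: V₁ = nRT₁/P₁ = 1.389 L.
P constant ⇒ V ∝ T: P₂ = P₁; T₂ = T₁·(V₂/V₁) = 424.3 K.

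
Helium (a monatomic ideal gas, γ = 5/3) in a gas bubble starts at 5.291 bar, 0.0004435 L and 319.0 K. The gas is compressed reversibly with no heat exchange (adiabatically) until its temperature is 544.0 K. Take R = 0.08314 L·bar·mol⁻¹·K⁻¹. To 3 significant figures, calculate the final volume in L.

Adiabatic (γ = 5/3), T V^(γ−1) and P V^γ constant: P₂ = P₁·(T₂/T₁)^(γ/(γ−1)) = 20.09 bar; V₂ = V₁·(T₁/T₂)^(1/(γ−1)) = 0.0001992 L.

V₂ ≈ 0.000199 L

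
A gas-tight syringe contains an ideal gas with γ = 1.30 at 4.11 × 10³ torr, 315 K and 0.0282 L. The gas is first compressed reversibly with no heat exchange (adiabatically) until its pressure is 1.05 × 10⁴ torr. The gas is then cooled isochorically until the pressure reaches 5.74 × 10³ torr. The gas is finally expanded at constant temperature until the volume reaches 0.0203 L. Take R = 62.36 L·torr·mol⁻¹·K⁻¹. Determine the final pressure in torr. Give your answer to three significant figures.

P₄ ≈ 3.88e+03 torr

Adiabatic (γ = 1.30), T V^(γ−1) and P V^γ constant: T₂ = T₁·(P₂/P₁)^((γ−1)/γ) = 391.1 K; V₂ = V₁·(P₁/P₂)^(1/γ) = 0.01371 L.
Isochoric, so P/T is constant: V₃ = V₂; T₃ = T₂·(P₃/P₂) = 213.8 K.
T constant ⇒ Boyle's law P V = const: T₄ = T₃; P₄ = P₃·(V₃/V₄) = 3875 torr.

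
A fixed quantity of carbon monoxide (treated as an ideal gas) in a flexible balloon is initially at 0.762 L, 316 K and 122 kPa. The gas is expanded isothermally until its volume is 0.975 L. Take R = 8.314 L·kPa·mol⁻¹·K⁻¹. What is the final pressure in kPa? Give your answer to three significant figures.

P₂ ≈ 95.3 kPa

Isothermal, so P V is constant: T₂ = T₁; P₂ = P₁·(V₁/V₂) = 95.35 kPa.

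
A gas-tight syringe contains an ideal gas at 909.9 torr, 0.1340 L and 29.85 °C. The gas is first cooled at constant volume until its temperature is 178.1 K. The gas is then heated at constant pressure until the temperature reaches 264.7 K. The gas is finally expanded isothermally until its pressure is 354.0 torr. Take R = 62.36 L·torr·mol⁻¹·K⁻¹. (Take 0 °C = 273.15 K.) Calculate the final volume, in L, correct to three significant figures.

V₄ ≈ 0.301 L

Convert: T₁ = 303.0 K.
V constant ⇒ P ∝ T: V₂ = V₁; P₂ = P₁·(T₂/T₁) = 534.8 torr.
Isobaric, so V/T is constant: P₃ = P₂; V₃ = V₂·(T₃/T₂) = 0.1992 L.
T constant ⇒ Boyle's law P V = const: T₄ = T₃; V₄ = V₃·(P₃/P₄) = 0.3009 L.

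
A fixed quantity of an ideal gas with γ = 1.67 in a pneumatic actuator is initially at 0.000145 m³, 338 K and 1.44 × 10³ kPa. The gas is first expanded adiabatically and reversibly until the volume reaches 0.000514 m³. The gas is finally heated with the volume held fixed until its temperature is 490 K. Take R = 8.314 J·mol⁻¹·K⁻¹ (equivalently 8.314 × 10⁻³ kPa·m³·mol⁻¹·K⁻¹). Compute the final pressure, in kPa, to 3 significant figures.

P₃ ≈ 589 kPa

Adiabatic (γ = 1.67), T V^(γ−1) and P V^γ constant: T₂ = T₁·(V₁/V₂)^(γ−1) = 144.8 K; P₂ = P₁·(V₁/V₂)^γ = 174.0 kPa.
V constant ⇒ P ∝ T: V₃ = V₂; P₃ = P₂·(T₃/T₂) = 588.9 kPa.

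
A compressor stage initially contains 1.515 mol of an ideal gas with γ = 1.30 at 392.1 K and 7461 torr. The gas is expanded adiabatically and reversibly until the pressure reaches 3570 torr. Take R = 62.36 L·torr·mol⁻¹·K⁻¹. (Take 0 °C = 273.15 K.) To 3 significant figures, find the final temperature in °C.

From PV = nRT: V₁ = nRT₁/P₁ = 4.965 L.
Reversible adiabatic, γ = 1.30: T₂ = T₁·(P₂/P₁)^((γ−1)/γ) = 330.8 K; V₂ = V₁·(P₁/P₂)^(1/γ) = 8.753 L.

T₂ ≈ 57.6 °C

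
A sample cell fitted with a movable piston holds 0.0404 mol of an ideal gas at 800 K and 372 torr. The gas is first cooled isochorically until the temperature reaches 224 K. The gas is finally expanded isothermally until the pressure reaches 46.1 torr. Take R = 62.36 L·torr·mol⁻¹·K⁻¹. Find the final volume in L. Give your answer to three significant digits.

V₃ ≈ 12.2 L

From PV = nRT: V₁ = nRT₁/P₁ = 5.418 L.
V constant ⇒ P ∝ T: V₂ = V₁; P₂ = P₁·(T₂/T₁) = 104.2 torr.
T constant ⇒ Boyle's law P V = const: T₃ = T₂; V₃ = V₂·(P₂/P₃) = 12.24 L.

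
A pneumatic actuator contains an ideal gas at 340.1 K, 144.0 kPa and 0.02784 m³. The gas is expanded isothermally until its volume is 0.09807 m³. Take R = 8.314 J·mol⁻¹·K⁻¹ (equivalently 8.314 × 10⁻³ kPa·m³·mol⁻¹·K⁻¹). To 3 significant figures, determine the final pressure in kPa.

P₂ ≈ 40.9 kPa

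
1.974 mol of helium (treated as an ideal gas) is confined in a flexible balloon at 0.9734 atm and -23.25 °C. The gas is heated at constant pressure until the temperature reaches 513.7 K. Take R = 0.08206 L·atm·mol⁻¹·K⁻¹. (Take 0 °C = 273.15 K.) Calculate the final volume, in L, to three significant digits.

Convert: T₁ = 249.9 K.
From PV = nRT: V₁ = nRT₁/P₁ = 41.59 L.
Isobaric, so V/T is constant: P₂ = P₁; V₂ = V₁·(T₂/T₁) = 85.49 L.

V₂ ≈ 85.5 L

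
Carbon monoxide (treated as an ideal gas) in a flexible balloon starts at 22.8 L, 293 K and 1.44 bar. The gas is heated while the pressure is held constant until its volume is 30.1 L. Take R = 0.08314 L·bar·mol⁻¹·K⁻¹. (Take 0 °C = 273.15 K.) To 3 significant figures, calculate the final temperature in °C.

P constant ⇒ V ∝ T: P₂ = P₁; T₂ = T₁·(V₂/V₁) = 386.8 K.

T₂ ≈ 114 °C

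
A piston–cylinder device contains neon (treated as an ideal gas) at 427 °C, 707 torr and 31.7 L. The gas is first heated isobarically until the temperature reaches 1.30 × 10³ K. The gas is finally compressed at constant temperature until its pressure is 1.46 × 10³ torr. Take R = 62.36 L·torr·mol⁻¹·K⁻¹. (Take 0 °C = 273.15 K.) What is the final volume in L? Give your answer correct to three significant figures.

Convert: T₁ = 700.1 K.
P constant ⇒ V ∝ T: P₂ = P₁; V₂ = V₁·(T₂/T₁) = 58.86 L.
T constant ⇒ Boyle's law P V = const: T₃ = T₂; V₃ = V₂·(P₂/P₃) = 28.50 L.

V₃ ≈ 28.5 L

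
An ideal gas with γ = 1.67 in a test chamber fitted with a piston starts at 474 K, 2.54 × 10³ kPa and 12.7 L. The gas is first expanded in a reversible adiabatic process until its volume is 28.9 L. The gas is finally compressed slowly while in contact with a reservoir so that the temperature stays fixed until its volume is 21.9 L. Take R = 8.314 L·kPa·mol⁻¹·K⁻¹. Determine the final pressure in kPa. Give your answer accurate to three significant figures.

P₃ ≈ 849 kPa

Reversible adiabatic, γ = 1.67: T₂ = T₁·(V₁/V₂)^(γ−1) = 273.2 K; P₂ = P₁·(V₁/V₂)^γ = 643.4 kPa.
Isothermal, so P V is constant: T₃ = T₂; P₃ = P₂·(V₂/V₃) = 849.1 kPa.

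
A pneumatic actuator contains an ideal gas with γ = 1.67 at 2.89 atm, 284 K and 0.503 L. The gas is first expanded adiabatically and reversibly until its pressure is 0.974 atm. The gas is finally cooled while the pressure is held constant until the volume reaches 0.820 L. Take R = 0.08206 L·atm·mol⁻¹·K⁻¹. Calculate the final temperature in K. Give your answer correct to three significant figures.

T₃ ≈ 156 K

Reversible adiabatic, γ = 1.67: T₂ = T₁·(P₂/P₁)^((γ−1)/γ) = 183.6 K; V₂ = V₁·(P₁/P₂)^(1/γ) = 0.9647 L.
P constant ⇒ V ∝ T: P₃ = P₂; T₃ = T₂·(V₃/V₂) = 156.0 K.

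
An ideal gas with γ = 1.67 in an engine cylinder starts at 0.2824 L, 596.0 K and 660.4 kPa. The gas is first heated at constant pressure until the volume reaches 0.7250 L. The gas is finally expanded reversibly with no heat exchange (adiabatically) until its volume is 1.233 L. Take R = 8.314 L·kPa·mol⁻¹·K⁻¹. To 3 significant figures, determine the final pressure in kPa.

P₃ ≈ 272 kPa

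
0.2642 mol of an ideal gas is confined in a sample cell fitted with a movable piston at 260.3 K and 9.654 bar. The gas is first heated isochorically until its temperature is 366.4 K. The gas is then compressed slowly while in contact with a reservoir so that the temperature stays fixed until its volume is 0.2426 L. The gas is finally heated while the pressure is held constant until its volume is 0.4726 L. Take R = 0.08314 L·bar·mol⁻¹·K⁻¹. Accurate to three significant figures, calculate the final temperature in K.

T₄ ≈ 714 K

From PV = nRT: V₁ = nRT₁/P₁ = 0.5923 L.
Isochoric, so P/T is constant: V₂ = V₁; P₂ = P₁·(T₂/T₁) = 13.59 bar.
T constant ⇒ Boyle's law P V = const: T₃ = T₂; P₃ = P₂·(V₂/V₃) = 33.17 bar.
P constant ⇒ V ∝ T: P₄ = P₃; T₄ = T₃·(V₄/V₃) = 713.8 K.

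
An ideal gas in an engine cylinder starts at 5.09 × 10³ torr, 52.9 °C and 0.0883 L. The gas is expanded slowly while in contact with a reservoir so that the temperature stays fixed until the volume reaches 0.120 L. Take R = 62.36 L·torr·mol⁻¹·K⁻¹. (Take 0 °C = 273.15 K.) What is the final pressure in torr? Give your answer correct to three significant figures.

P₂ ≈ 3.75e+03 torr

Convert: T₁ = 326.0 K.
T constant ⇒ Boyle's law P V = const: T₂ = T₁; P₂ = P₁·(V₁/V₂) = 3745 torr.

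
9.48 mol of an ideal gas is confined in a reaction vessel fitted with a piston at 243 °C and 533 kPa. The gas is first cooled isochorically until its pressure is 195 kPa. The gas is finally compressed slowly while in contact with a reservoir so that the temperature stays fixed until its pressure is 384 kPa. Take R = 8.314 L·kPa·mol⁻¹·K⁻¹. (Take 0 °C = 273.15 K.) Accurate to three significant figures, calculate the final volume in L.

Convert: T₁ = 516.1 K.
From PV = nRT: V₁ = nRT₁/P₁ = 76.33 L.
V constant ⇒ P ∝ T: V₂ = V₁; T₂ = T₁·(P₂/P₁) = 188.8 K.
Isothermal, so P V is constant: T₃ = T₂; V₃ = V₂·(P₂/P₃) = 38.76 L.

V₃ ≈ 38.8 L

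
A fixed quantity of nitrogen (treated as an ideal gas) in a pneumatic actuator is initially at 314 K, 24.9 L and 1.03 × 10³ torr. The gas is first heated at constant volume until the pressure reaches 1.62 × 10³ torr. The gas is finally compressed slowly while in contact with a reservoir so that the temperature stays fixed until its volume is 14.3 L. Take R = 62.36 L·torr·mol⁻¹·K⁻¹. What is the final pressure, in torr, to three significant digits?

P₃ ≈ 2.82e+03 torr

V constant ⇒ P ∝ T: V₂ = V₁; T₂ = T₁·(P₂/P₁) = 493.9 K.
Isothermal, so P V is constant: T₃ = T₂; P₃ = P₂·(V₂/V₃) = 2821 torr.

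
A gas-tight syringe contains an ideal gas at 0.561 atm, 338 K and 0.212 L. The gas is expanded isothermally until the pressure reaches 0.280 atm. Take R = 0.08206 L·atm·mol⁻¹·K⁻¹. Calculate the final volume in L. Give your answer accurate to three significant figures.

T constant ⇒ Boyle's law P V = const: T₂ = T₁; V₂ = V₁·(P₁/P₂) = 0.4248 L.

V₂ ≈ 0.425 L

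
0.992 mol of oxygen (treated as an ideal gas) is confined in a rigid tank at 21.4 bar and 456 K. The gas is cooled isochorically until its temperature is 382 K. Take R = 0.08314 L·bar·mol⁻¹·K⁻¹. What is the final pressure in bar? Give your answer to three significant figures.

From PV = nRT: V₁ = nRT₁/P₁ = 1.757 L.
V constant ⇒ P ∝ T: V₂ = V₁; P₂ = P₁·(T₂/T₁) = 17.93 bar.

P₂ ≈ 17.9 bar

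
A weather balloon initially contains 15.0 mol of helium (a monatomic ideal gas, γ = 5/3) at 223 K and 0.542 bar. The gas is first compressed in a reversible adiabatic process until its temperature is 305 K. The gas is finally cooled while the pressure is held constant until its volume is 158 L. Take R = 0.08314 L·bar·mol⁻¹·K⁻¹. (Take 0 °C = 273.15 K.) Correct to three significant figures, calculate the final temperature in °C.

T₃ ≈ -123 °C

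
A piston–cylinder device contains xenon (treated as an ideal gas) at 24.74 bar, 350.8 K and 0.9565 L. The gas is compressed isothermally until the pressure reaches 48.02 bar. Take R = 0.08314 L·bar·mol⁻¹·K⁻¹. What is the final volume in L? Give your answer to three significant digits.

V₂ ≈ 0.493 L

Isothermal, so P V is constant: T₂ = T₁; V₂ = V₁·(P₁/P₂) = 0.4928 L.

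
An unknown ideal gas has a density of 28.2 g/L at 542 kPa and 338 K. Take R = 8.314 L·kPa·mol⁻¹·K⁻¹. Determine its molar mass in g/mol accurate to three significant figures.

M ≈ 146 g/mol

ρ = PM/(RT) ⇒ M = ρRT/P = (28.2 × 8.314 × 338.0) / 542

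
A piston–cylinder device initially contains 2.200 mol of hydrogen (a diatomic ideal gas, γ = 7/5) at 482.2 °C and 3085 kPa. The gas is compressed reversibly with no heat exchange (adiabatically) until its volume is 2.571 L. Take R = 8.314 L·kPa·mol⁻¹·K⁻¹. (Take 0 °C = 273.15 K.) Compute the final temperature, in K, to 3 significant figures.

T₂ ≈ 943 K

Convert: T₁ = 755.3 K.
From PV = nRT: V₁ = nRT₁/P₁ = 4.478 L.
Reversible adiabatic, γ = 7/5: T₂ = T₁·(V₁/V₂)^(γ−1) = 943.1 K; P₂ = P₁·(V₁/V₂)^γ = 6709 kPa.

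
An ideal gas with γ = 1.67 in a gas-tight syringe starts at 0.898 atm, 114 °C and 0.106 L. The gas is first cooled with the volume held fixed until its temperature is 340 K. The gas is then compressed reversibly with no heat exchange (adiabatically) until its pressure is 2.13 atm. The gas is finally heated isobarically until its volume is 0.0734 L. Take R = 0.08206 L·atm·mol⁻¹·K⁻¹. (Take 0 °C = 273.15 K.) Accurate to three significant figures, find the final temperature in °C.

T₄ ≈ 363 °C

Convert: T₁ = 387.1 K.
V constant ⇒ P ∝ T: V₂ = V₁; P₂ = P₁·(T₂/T₁) = 0.7886 atm.
Reversible adiabatic, γ = 1.67: T₃ = T₂·(P₃/P₂)^((γ−1)/γ) = 506.5 K; V₃ = V₂·(P₂/P₃)^(1/γ) = 0.05847 L.
P constant ⇒ V ∝ T: P₄ = P₃; T₄ = T₃·(V₄/V₃) = 635.9 K.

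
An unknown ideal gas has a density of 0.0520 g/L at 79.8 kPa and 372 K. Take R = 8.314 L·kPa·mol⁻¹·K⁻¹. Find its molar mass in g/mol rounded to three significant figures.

M ≈ 2.02 g/mol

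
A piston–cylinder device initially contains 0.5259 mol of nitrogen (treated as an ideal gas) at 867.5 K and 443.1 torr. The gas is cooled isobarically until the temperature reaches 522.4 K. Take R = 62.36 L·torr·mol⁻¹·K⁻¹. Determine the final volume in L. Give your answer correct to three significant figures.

From PV = nRT: V₁ = nRT₁/P₁ = 64.21 L.
P constant ⇒ V ∝ T: P₂ = P₁; V₂ = V₁·(T₂/T₁) = 38.66 L.

V₂ ≈ 38.7 L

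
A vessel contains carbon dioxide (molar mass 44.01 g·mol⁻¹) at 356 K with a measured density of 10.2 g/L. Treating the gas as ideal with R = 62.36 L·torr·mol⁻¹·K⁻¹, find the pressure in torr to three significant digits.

ρ = PM/(RT) ⇒ P = ρRT/M = (10.2 × 62.36 × 356.0) / 44.01

P ≈ 5.15e+03 torr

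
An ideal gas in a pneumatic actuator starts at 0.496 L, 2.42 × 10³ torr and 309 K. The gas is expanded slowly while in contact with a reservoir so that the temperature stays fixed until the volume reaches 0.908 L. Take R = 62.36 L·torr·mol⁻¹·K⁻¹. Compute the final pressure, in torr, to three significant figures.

Isothermal, so P V is constant: T₂ = T₁; P₂ = P₁·(V₁/V₂) = 1322 torr.

P₂ ≈ 1.32e+03 torr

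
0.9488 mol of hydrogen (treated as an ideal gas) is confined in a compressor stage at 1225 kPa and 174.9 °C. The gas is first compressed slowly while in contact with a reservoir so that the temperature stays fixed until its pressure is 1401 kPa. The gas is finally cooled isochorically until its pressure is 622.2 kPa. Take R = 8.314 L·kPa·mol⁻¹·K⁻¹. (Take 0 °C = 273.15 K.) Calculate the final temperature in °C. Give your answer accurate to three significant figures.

Convert: T₁ = 448.0 K.
From PV = nRT: V₁ = nRT₁/P₁ = 2.885 L.
T constant ⇒ Boyle's law P V = const: T₂ = T₁; V₂ = V₁·(P₁/P₂) = 2.523 L.
Isochoric, so P/T is constant: V₃ = V₂; T₃ = T₂·(P₃/P₂) = 199.0 K.

T₃ ≈ -74.2 °C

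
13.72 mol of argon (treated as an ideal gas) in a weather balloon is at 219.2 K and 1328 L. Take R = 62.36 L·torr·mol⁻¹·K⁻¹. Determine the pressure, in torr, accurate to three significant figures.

P ≈ 141 torr

PV = nRT ⇒ P = nRT/V = (13.72 × 62.36 × 219.2) / 1328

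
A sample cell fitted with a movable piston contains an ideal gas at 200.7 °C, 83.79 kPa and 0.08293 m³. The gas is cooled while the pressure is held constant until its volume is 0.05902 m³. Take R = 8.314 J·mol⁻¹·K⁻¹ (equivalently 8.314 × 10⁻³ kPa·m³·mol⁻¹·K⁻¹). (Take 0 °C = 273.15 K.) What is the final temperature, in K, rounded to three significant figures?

T₂ ≈ 337 K

Convert: T₁ = 473.8 K.
Isobaric, so V/T is constant: P₂ = P₁; T₂ = T₁·(V₂/V₁) = 337.2 K.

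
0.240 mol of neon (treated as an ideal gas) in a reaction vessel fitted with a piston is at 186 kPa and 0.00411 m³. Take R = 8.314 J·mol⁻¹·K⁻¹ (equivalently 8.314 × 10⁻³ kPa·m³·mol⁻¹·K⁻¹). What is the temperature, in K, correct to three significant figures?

T ≈ 383 K

PV = nRT ⇒ T = PV/(nR) = (186 × 0.00411) / (0.240 × 8.314 × 10⁻³)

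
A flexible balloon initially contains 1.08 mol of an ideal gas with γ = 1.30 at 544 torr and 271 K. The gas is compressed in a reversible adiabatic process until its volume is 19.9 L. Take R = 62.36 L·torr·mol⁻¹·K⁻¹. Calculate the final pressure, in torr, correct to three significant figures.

From PV = nRT: V₁ = nRT₁/P₁ = 33.55 L.
Adiabatic (γ = 1.30), T V^(γ−1) and P V^γ constant: T₂ = T₁·(V₁/V₂)^(γ−1) = 317.0 K; P₂ = P₁·(V₁/V₂)^γ = 1073 torr.

P₂ ≈ 1.07e+03 torr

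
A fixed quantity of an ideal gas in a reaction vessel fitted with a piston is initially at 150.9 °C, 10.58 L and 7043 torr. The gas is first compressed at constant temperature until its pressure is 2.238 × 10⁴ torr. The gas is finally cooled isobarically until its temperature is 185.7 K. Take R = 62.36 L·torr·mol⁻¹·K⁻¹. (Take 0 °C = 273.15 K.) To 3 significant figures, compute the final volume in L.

V₃ ≈ 1.46 L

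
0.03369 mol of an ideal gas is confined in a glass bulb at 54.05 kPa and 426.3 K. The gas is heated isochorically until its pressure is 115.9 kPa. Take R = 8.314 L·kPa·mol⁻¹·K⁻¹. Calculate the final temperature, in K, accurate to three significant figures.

T₂ ≈ 914 K

From PV = nRT: V₁ = nRT₁/P₁ = 2.209 L.
V constant ⇒ P ∝ T: V₂ = V₁; T₂ = T₁·(P₂/P₁) = 914.1 K.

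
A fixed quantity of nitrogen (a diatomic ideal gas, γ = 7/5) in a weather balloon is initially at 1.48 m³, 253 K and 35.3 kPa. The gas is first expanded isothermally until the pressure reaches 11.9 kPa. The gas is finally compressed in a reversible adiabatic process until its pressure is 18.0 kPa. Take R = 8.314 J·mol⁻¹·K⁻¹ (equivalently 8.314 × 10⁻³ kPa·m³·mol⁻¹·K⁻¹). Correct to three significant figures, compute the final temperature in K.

T₃ ≈ 285 K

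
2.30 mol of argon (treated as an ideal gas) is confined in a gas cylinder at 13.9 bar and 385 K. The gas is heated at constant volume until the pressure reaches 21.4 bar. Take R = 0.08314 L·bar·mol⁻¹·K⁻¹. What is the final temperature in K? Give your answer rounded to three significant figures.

T₂ ≈ 593 K

From PV = nRT: V₁ = nRT₁/P₁ = 5.296 L.
Isochoric, so P/T is constant: V₂ = V₁; T₂ = T₁·(P₂/P₁) = 592.7 K.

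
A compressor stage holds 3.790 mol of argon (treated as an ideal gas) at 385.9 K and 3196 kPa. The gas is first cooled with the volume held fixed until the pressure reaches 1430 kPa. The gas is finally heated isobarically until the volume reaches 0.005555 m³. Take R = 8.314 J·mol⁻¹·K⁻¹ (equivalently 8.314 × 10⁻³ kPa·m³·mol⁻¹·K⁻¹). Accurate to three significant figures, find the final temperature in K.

From PV = nRT: V₁ = nRT₁/P₁ = 0.003805 m³.
V constant ⇒ P ∝ T: V₂ = V₁; T₂ = T₁·(P₂/P₁) = 172.7 K.
Isobaric, so V/T is constant: P₃ = P₂; T₃ = T₂·(V₃/V₂) = 252.1 K.

T₃ ≈ 252 K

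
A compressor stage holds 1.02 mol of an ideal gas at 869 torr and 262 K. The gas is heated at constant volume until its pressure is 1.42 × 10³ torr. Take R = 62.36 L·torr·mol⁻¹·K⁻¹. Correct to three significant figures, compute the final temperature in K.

T₂ ≈ 428 K

From PV = nRT: V₁ = nRT₁/P₁ = 19.18 L.
V constant ⇒ P ∝ T: V₂ = V₁; T₂ = T₁·(P₂/P₁) = 428.1 K.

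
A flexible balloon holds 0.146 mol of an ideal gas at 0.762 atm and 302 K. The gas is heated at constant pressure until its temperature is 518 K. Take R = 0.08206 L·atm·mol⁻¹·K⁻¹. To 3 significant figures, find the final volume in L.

From PV = nRT: V₁ = nRT₁/P₁ = 4.748 L.
P constant ⇒ V ∝ T: P₂ = P₁; V₂ = V₁·(T₂/T₁) = 8.144 L.

V₂ ≈ 8.14 L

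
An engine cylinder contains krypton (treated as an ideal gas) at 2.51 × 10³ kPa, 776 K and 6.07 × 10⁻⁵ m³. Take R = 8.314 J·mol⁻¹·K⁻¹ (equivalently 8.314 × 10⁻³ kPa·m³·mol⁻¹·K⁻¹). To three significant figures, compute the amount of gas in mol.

n ≈ 0.0236 mol

PV = nRT ⇒ n = PV/(RT) = (2.51e+03 × 6.07e-05) / (8.314 × 10⁻³ × 776)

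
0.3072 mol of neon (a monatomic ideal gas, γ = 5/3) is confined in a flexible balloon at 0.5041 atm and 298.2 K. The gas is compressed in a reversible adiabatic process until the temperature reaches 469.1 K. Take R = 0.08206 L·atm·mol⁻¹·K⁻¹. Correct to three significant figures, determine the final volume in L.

V₂ ≈ 7.56 L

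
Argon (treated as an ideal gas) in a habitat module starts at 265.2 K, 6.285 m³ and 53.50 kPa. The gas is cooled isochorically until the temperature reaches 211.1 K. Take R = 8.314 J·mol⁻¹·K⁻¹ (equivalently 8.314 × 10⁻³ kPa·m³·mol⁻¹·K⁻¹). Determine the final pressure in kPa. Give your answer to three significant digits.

V constant ⇒ P ∝ T: V₂ = V₁; P₂ = P₁·(T₂/T₁) = 42.59 kPa.

P₂ ≈ 42.6 kPa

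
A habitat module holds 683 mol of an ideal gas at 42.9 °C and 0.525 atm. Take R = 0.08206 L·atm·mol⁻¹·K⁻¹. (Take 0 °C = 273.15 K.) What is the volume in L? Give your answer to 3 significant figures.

Convert: T = 316.05 K.
PV = nRT ⇒ V = nRT/P = (683 × 0.08206 × 316.05) / 0.525

V ≈ 3.37e+04 L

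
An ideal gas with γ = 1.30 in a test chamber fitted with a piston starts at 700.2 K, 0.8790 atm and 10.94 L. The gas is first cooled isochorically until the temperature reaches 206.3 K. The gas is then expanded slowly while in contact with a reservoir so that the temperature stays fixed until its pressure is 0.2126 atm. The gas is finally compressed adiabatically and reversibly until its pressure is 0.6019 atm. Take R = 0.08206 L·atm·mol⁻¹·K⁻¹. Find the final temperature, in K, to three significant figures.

T₄ ≈ 262 K

Isochoric, so P/T is constant: V₂ = V₁; P₂ = P₁·(T₂/T₁) = 0.2590 atm.
T constant ⇒ Boyle's law P V = const: T₃ = T₂; V₃ = V₂·(P₂/P₃) = 13.33 L.
Adiabatic (γ = 1.30), T V^(γ−1) and P V^γ constant: T₄ = T₃·(P₄/P₃)^((γ−1)/γ) = 262.3 K; V₄ = V₃·(P₃/P₄)^(1/γ) = 5.985 L.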